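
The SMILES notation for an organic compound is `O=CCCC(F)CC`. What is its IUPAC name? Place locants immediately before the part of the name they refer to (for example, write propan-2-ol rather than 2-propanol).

4-fluorohexanal

Counting along the main chain through the –CHO group gives 6 carbons: the parent is hexane.
The highest-priority functional group is an aldehyde (terminal –CHO), so the name ends in -al.
Choose the numbering such that the aldehyde carbon is C-1 by definition.
That gives a fluoro group at C-4.
Putting it together: 4-fluorohexanal.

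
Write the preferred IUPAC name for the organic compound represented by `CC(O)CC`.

The longest chain bearing the –OH group is 4 carbons long (butane).
The highest-priority functional group is an alcohol (–OH), so the name ends in -ol.
Choose the numbering such that numbering from this end puts the hydroxyl group at C-2 rather than C-3.
With this numbering: the hydroxyl at C-2.
Putting it together: butan-2-ol.

butan-2-ol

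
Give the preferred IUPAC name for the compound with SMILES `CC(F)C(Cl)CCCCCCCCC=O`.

10-chloro-11-fluorododecanal

The longest chain bearing the –CHO group is 12 carbons long (dodecane).
The highest-priority functional group is an aldehyde (terminal –CHO), so the name ends in -al.
Number the chain so that the aldehyde carbon is C-1 by definition.
That gives a chloro group at C-10; a fluoro group at C-11.
The substituents are ordered alphabetically, ignoring any di-/tri- multipliers.
Assembling the pieces gives 10-chloro-11-fluorododecanal.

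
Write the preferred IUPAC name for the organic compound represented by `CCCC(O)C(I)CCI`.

Counting along the main chain through the –OH group gives 7 carbons: the parent is heptane.
The highest-priority functional group is an alcohol (–OH), so the name ends in -ol.
The numbering direction is chosen so that the substituent locant set {1,3} is lower than {5,7} at the first point of difference.
That gives the hydroxyl at C-4; iodo groups at C-1 and C-3.
Putting it together: 1,3-diiodoheptan-4-ol.

1,3-diiodoheptan-4-ol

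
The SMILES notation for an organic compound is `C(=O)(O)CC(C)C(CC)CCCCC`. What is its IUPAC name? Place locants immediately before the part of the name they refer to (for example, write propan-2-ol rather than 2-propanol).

Counting along the main chain through the –COOH group gives 9 carbons: the parent is nonane.
The principal characteristic group is a carboxylic acid (terminal –COOH), named with the suffix -oic acid.
Number the chain so that the carboxylic acid carbon is C-1 by definition.
This places an ethyl group at C-4; a methyl group at C-3.
Prefixes are listed alphabetically: ethyl, methyl.
Assembling the pieces gives 4-ethyl-3-methylnonanoic acid.

4-ethyl-3-methylnonanoic acid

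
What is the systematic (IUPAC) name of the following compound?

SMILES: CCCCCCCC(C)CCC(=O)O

The longest carbon chain that includes the –COOH group has 11 carbons, so the parent hydride is undecane.
The principal characteristic group is a carboxylic acid (terminal –COOH), named with the suffix -oic acid.
Choose the numbering such that the carboxylic acid carbon is C-1 by definition.
With this numbering: a methyl group at C-4.
Assembling the pieces gives 4-methylundecanoic acid.

4-methylundecanoic acid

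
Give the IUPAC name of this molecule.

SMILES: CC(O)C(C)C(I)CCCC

The longest chain bearing the –OH group is 8 carbons long (octane).
The principal characteristic group is an alcohol (–OH), named with the suffix -ol.
The numbering direction is chosen so that numbering from this end puts the hydroxyl group at C-2 rather than C-7.
That gives the hydroxyl at C-2; an iodo group at C-4; a methyl group at C-3.
Substituent prefixes are cited in alphabetical order (multiplying prefixes like di-/tri- are ignored for ordering).
Putting it together: 4-iodo-3-methyloctan-2-ol.

4-iodo-3-methyloctan-2-ol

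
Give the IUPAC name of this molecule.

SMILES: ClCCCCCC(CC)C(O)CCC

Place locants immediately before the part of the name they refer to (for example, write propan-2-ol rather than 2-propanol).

10-chloro-5-ethyldecan-4-ol

The longest chain bearing the –OH group is 10 carbons long (decane).
The principal characteristic group is an alcohol (–OH), named with the suffix -ol.
Choose the numbering such that numbering from this end puts the hydroxyl group at C-4 rather than C-7.
With this numbering: the hydroxyl at C-4; a chloro group at C-10; an ethyl group at C-5.
The substituents are ordered alphabetically, ignoring any di-/tri- multipliers.
Putting it together: 10-chloro-5-ethyldecan-4-ol.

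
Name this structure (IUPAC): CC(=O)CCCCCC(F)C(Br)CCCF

Counting along the main chain through the carbonyl gives 12 carbons: the parent is dodecane.
A ketone (C=O on an internal carbon) is the principal characteristic group, giving the suffix -one.
Choose the numbering such that numbering from this end puts the carbonyl group at C-2 rather than C-11.
With this numbering: the carbonyl at C-2; a bromo group at C-9; fluoro groups at C-8 and C-12.
The substituents are ordered alphabetically, ignoring any di-/tri- multipliers.
The name is 9-bromo-8,12-difluorododecan-2-one.

9-bromo-8,12-difluorododecan-2-one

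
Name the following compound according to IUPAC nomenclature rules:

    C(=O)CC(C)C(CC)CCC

Counting along the main chain through the –CHO group gives 7 carbons: the parent is heptane.
An aldehyde (terminal –CHO) is the principal characteristic group, giving the suffix -al.
Choose the numbering such that the aldehyde carbon is C-1 by definition.
That gives an ethyl group at C-4; a methyl group at C-3.
The substituents are ordered alphabetically, ignoring any di-/tri- multipliers.
Putting it together: 4-ethyl-3-methylheptanal.

4-ethyl-3-methylheptanal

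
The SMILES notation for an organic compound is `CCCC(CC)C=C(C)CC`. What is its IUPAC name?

5-ethyl-3-methyloct-3-ene

Counting along the main chain through the multiple bond gives 8 carbons: the parent is octane.
The chain contains a C=C double bond, so the unsaturation ending is -ene.
Number the chain so that numbering from this end puts the double bond at C-3 rather than C-5.
This places the double bond between C-3 and C-4; an ethyl group at C-5; a methyl group at C-3.
Substituent prefixes are cited in alphabetical order (multiplying prefixes like di-/tri- are ignored for ordering).
Putting it together: 5-ethyl-3-methyloct-3-ene.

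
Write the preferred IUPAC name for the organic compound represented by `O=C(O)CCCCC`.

The longest chain bearing the –COOH group is 6 carbons long (hexane).
A carboxylic acid (terminal –COOH) is the principal characteristic group, giving the suffix -oic acid.
Choose the numbering such that the carboxylic acid carbon is C-1 by definition.
Assembling the pieces gives hexanoic acid.

hexanoic acid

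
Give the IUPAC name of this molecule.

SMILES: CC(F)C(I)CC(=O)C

Counting along the main chain through the carbonyl gives 6 carbons: the parent is hexane.
A ketone (C=O on an internal carbon) is the principal characteristic group, giving the suffix -one.
Choose the numbering such that numbering from this end puts the carbonyl group at C-2 rather than C-5.
This places the carbonyl at C-2; a fluoro group at C-5; an iodo group at C-4.
The substituents are ordered alphabetically, ignoring any di-/tri- multipliers.
The name is 5-fluoro-4-iodohexan-2-one.

5-fluoro-4-iodohexan-2-one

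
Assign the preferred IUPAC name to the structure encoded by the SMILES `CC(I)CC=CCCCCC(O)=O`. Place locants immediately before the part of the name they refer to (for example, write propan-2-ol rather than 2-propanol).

The longest chain bearing the –COOH group and the multiple bond is 10 carbons long (decane).
A carboxylic acid (terminal –COOH) is the principal characteristic group, giving the suffix -oic acid.
A C=C double bond in the chain gives the infix -ene-.
The numbering direction is chosen so that the carboxylic acid carbon is C-1 by definition.
This places the double bond between C-6 and C-7; an iodo group at C-9.
Putting it together: 9-iododec-6-enoic acid.

9-iododec-6-enoic acid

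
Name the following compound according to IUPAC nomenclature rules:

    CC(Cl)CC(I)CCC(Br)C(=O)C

Counting along the main chain through the carbonyl gives 9 carbons: the parent is nonane.
A ketone (C=O on an internal carbon) is the principal characteristic group, giving the suffix -one.
Number the chain so that numbering from this end puts the carbonyl group at C-2 rather than C-8.
This places the carbonyl at C-2; a bromo group at C-3; a chloro group at C-8; an iodo group at C-6.
Prefixes are listed alphabetically: bromo, chloro, iodo.
Putting it together: 3-bromo-8-chloro-6-iodononan-2-one.

3-bromo-8-chloro-6-iodononan-2-one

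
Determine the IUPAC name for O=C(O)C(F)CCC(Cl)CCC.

The longest chain bearing the –COOH group is 8 carbons long (octane).
The highest-priority functional group is a carboxylic acid (terminal –COOH), so the name ends in -oic acid.
Choose the numbering such that the carboxylic acid carbon is C-1 by definition.
That gives a chloro group at C-5; a fluoro group at C-2.
Substituent prefixes are cited in alphabetical order (multiplying prefixes like di-/tri- are ignored for ordering).
Putting it together: 5-chloro-2-fluorooctanoic acid.

5-chloro-2-fluorooctanoic acid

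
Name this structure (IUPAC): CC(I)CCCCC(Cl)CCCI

4-chloro-1,9-diiododecane

The parent chain contains 10 carbons (decane).
The numbering direction is chosen so that the substituent locant set {1,4,9} is lower than {2,7,10} at the first point of difference.
With this numbering: a chloro group at C-4; iodo groups at C-1 and C-9.
Substituent prefixes are cited in alphabetical order (multiplying prefixes like di-/tri- are ignored for ordering).
Putting it together: 4-chloro-1,9-diiododecane.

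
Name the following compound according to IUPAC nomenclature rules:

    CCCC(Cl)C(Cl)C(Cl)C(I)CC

4,5,6-trichloro-3-iodononane

The longest carbon chain is 9 atoms: the parent is nonane.
The numbering direction is chosen so that the substituent locant set {3,4,5,6} is lower than {4,5,6,7} at the first point of difference.
This places chloro groups at C-4 and C-5 and C-6; an iodo group at C-3.
The substituents are ordered alphabetically, ignoring any di-/tri- multipliers.
Putting it together: 4,5,6-trichloro-3-iodononane.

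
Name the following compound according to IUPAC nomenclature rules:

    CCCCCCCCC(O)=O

nonanoic acid

Counting along the main chain through the –COOH group gives 9 carbons: the parent is nonane.
The highest-priority functional group is a carboxylic acid (terminal –COOH), so the name ends in -oic acid.
Choose the numbering such that the carboxylic acid carbon is C-1 by definition.
The name is nonanoic acid.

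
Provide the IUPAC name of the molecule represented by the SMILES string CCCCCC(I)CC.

3-iodooctane

The longest carbon chain is 8 atoms: the parent is octane.
Number the chain so that the substituent locant set {3} is lower than {6} at the first point of difference.
That gives an iodo group at C-3.
Putting it together: 3-iodooctane.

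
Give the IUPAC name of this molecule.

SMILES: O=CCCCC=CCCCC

dec-5-enal

Counting along the main chain through the –CHO group and the multiple bond gives 10 carbons: the parent is decane.
The principal characteristic group is an aldehyde (terminal –CHO), named with the suffix -al.
There is one C=C double bond, indicated by the ending -ene.
The numbering direction is chosen so that the aldehyde carbon is C-1 by definition.
That gives the double bond between C-5 and C-6.
Putting it together: dec-5-enal.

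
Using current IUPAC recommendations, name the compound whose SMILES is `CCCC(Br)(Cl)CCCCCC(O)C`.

The longest chain bearing the –OH group is 11 carbons long (undecane).
An alcohol (–OH) is the principal characteristic group, giving the suffix -ol.
Choose the numbering such that numbering from this end puts the hydroxyl group at C-2 rather than C-10.
That gives the hydroxyl at C-2; a bromo group at C-8; a chloro group at C-8.
Substituent prefixes are cited in alphabetical order (multiplying prefixes like di-/tri- are ignored for ordering).
The name is 8-bromo-8-chloroundecan-2-ol.

8-bromo-8-chloroundecan-2-ol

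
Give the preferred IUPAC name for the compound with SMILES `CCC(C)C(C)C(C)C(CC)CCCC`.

The longest continuous carbon chain has 10 atoms, so the parent hydride is decane.
Number the chain so that the substituent locant set {3,4,5,6} is lower than {5,6,7,8} at the first point of difference.
With this numbering: an ethyl group at C-6; methyl groups at C-3 and C-4 and C-5.
Prefixes are listed alphabetically: ethyl, methyl.
Assembling the pieces gives 6-ethyl-3,4,5-trimethyldecane.

6-ethyl-3,4,5-trimethyldecane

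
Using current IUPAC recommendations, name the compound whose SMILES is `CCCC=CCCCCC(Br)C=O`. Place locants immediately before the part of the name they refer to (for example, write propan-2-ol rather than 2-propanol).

The longest carbon chain that includes the –CHO group and the multiple bond has 11 carbons, so the parent hydride is undecane.
The principal characteristic group is an aldehyde (terminal –CHO), named with the suffix -al.
The chain contains a C=C double bond, so the unsaturation ending is -ene.
Number the chain so that the aldehyde carbon is C-1 by definition.
With this numbering: the double bond between C-7 and C-8; a bromo group at C-2.
Putting it together: 2-bromoundec-7-enal.

2-bromoundec-7-enal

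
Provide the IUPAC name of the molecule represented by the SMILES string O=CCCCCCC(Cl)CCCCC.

The longest carbon chain that includes the –CHO group has 12 carbons, so the parent hydride is dodecane.
The principal characteristic group is an aldehyde (terminal –CHO), named with the suffix -al.
Choose the numbering such that the aldehyde carbon is C-1 by definition.
That gives a chloro group at C-7.
Assembling the pieces gives 7-chlorododecanal.

7-chlorododecanal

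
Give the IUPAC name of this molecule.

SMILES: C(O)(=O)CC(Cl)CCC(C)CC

Counting along the main chain through the –COOH group gives 8 carbons: the parent is octane.
The highest-priority functional group is a carboxylic acid (terminal –COOH), so the name ends in -oic acid.
The numbering direction is chosen so that the carboxylic acid carbon is C-1 by definition.
With this numbering: a chloro group at C-3; a methyl group at C-6.
Prefixes are listed alphabetically: chloro, methyl.
Assembling the pieces gives 3-chloro-6-methyloctanoic acid.

3-chloro-6-methyloctanoic acid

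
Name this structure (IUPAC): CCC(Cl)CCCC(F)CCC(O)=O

The longest carbon chain that includes the –COOH group has 10 carbons, so the parent hydride is decane.
The highest-priority functional group is a carboxylic acid (terminal –COOH), so the name ends in -oic acid.
Number the chain so that the carboxylic acid carbon is C-1 by definition.
That gives a chloro group at C-8; a fluoro group at C-4.
Substituent prefixes are cited in alphabetical order (multiplying prefixes like di-/tri- are ignored for ordering).
Assembling the pieces gives 8-chloro-4-fluorodecanoic acid.

8-chloro-4-fluorodecanoic acid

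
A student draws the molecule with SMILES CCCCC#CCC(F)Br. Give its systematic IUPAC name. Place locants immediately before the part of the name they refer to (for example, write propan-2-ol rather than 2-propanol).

1-bromo-1-fluorooct-3-yne

The longest carbon chain that includes the multiple bond has 8 carbons, so the parent hydride is octane.
A C≡C triple bond in the chain gives the infix -yne-.
Number the chain so that numbering from this end puts the triple bond at C-3 rather than C-5.
With this numbering: the triple bond between C-3 and C-4; a bromo group at C-1; a fluoro group at C-1.
The substituents are ordered alphabetically, ignoring any di-/tri- multipliers.
Assembling the pieces gives 1-bromo-1-fluorooct-3-yne.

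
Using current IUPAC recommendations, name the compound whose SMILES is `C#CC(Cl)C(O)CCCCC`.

The longest carbon chain that includes the –OH group and the multiple bond has 9 carbons, so the parent hydride is nonane.
The principal characteristic group is an alcohol (–OH), named with the suffix -ol.
A C≡C triple bond in the chain gives the infix -yne-.
The numbering direction is chosen so that numbering from this end puts the hydroxyl group at C-4 rather than C-6.
This places the hydroxyl at C-4; the triple bond between C-1 and C-2; a chloro group at C-3.
Assembling the pieces gives 3-chloronon-1-yn-4-ol.

3-chloronon-1-yn-4-ol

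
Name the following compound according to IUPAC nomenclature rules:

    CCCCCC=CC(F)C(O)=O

2-fluoronon-3-enoic acid

Counting along the main chain through the –COOH group and the multiple bond gives 9 carbons: the parent is nonane.
A carboxylic acid (terminal –COOH) is the principal characteristic group, giving the suffix -oic acid.
The chain contains a C=C double bond, so the unsaturation ending is -ene.
The numbering direction is chosen so that the carboxylic acid carbon is C-1 by definition.
This places the double bond between C-3 and C-4; a fluoro group at C-2.
Putting it together: 2-fluoronon-3-enoic acid.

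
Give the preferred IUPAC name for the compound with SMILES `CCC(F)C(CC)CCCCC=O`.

The longest chain bearing the –CHO group is 9 carbons long (nonane).
An aldehyde (terminal –CHO) is the principal characteristic group, giving the suffix -al.
Choose the numbering such that the aldehyde carbon is C-1 by definition.
With this numbering: an ethyl group at C-6; a fluoro group at C-7.
Substituent prefixes are cited in alphabetical order (multiplying prefixes like di-/tri- are ignored for ordering).
Putting it together: 6-ethyl-7-fluorononanal.

6-ethyl-7-fluorononanal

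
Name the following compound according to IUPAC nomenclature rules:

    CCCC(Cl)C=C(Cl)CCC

4,6-dichloronon-4-ene

The longest chain bearing the multiple bond is 9 carbons long (nonane).
A C=C double bond in the chain gives the infix -ene-.
Choose the numbering such that numbering from this end puts the double bond at C-4 rather than C-5.
With this numbering: the double bond between C-4 and C-5; chloro groups at C-4 and C-6.
Assembling the pieces gives 4,6-dichloronon-4-ene.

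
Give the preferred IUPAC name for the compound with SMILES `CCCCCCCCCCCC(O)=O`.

The longest chain bearing the –COOH group is 12 carbons long (dodecane).
The principal characteristic group is a carboxylic acid (terminal –COOH), named with the suffix -oic acid.
Number the chain so that the carboxylic acid carbon is C-1 by definition.
Putting it together: dodecanoic acid.

dodecanoic acid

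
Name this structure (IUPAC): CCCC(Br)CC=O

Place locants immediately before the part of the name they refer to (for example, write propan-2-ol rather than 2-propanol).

The longest carbon chain that includes the –CHO group has 6 carbons, so the parent hydride is hexane.
The highest-priority functional group is an aldehyde (terminal –CHO), so the name ends in -al.
Number the chain so that the aldehyde carbon is C-1 by definition.
This places a bromo group at C-3.
Putting it together: 3-bromohexanal.

3-bromohexanal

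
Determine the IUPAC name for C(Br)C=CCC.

The longest chain bearing the multiple bond is 5 carbons long (pentane).
A C=C double bond in the chain gives the infix -ene-.
The numbering direction is chosen so that numbering from this end puts the double bond at C-2 rather than C-3.
That gives the double bond between C-2 and C-3; a bromo group at C-1.
Putting it together: 1-bromopent-2-ene.

1-bromopent-2-ene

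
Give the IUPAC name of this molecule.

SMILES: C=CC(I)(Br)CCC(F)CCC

3-bromo-6-fluoro-3-iodonon-1-ene

Counting along the main chain through the multiple bond gives 9 carbons: the parent is nonane.
The chain contains a C=C double bond, so the unsaturation ending is -ene.
Number the chain so that numbering from this end puts the double bond at C-1 rather than C-8.
This places the double bond between C-1 and C-2; a bromo group at C-3; a fluoro group at C-6; an iodo group at C-3.
Prefixes are listed alphabetically: bromo, fluoro, iodo.
Putting it together: 3-bromo-6-fluoro-3-iodonon-1-ene.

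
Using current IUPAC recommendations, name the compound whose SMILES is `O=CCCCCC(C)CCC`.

6-methylnonanal

Counting along the main chain through the –CHO group gives 9 carbons: the parent is nonane.
The highest-priority functional group is an aldehyde (terminal –CHO), so the name ends in -al.
The numbering direction is chosen so that the aldehyde carbon is C-1 by definition.
With this numbering: a methyl group at C-6.
Assembling the pieces gives 6-methylnonanal.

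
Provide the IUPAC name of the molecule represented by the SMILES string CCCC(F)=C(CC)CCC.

4-ethyl-5-fluorooct-4-ene

The longest carbon chain that includes the multiple bond has 8 carbons, so the parent hydride is octane.
There is one C=C double bond, indicated by the ending -ene.
The numbering direction is chosen so that the locant sets are identical either way, so the alphabetically earlier ethyl substituent takes the lower locant (4 rather than 5).
With this numbering: the double bond between C-4 and C-5; an ethyl group at C-4; a fluoro group at C-5.
The substituents are ordered alphabetically, ignoring any di-/tri- multipliers.
The name is 4-ethyl-5-fluorooct-4-ene.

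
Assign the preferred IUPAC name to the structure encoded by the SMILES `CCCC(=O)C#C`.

hex-1-yn-3-one

The longest chain bearing the carbonyl and the multiple bond is 6 carbons long (hexane).
A ketone (C=O on an internal carbon) is the principal characteristic group, giving the suffix -one.
There is one C≡C triple bond, indicated by the ending -yne.
Choose the numbering such that numbering from this end puts the carbonyl group at C-3 rather than C-4.
That gives the carbonyl at C-3; the triple bond between C-1 and C-2.
Assembling the pieces gives hex-1-yn-3-one.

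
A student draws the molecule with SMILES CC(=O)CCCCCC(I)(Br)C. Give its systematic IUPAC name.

8-bromo-8-iodononan-2-one

The longest chain bearing the carbonyl is 9 carbons long (nonane).
The highest-priority functional group is a ketone (C=O on an internal carbon), so the name ends in -one.
Number the chain so that numbering from this end puts the carbonyl group at C-2 rather than C-8.
With this numbering: the carbonyl at C-2; a bromo group at C-8; an iodo group at C-8.
Substituent prefixes are cited in alphabetical order (multiplying prefixes like di-/tri- are ignored for ordering).
Putting it together: 8-bromo-8-iodononan-2-one.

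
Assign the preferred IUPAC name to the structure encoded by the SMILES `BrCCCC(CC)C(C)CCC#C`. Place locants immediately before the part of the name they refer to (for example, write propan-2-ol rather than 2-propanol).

The longest carbon chain that includes the multiple bond has 9 carbons, so the parent hydride is nonane.
There is one C≡C triple bond, indicated by the ending -yne.
Choose the numbering such that numbering from this end puts the triple bond at C-1 rather than C-8.
This places the triple bond between C-1 and C-2; a bromo group at C-9; an ethyl group at C-6; a methyl group at C-5.
The substituents are ordered alphabetically, ignoring any di-/tri- multipliers.
Putting it together: 9-bromo-6-ethyl-5-methylnon-1-yne.

9-bromo-6-ethyl-5-methylnon-1-yne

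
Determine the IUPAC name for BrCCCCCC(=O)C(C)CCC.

10-bromo-4-methyldecan-5-one

Counting along the main chain through the carbonyl gives 10 carbons: the parent is decane.
A ketone (C=O on an internal carbon) is the principal characteristic group, giving the suffix -one.
Choose the numbering such that numbering from this end puts the carbonyl group at C-5 rather than C-6.
This places the carbonyl at C-5; a bromo group at C-10; a methyl group at C-4.
The substituents are ordered alphabetically, ignoring any di-/tri- multipliers.
Assembling the pieces gives 10-bromo-4-methyldecan-5-one.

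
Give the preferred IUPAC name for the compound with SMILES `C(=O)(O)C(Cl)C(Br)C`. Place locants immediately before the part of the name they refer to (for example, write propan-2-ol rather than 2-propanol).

The longest chain bearing the –COOH group is 4 carbons long (butane).
The highest-priority functional group is a carboxylic acid (terminal –COOH), so the name ends in -oic acid.
Number the chain so that the carboxylic acid carbon is C-1 by definition.
With this numbering: a bromo group at C-3; a chloro group at C-2.
Prefixes are listed alphabetically: bromo, chloro.
Assembling the pieces gives 3-bromo-2-chlorobutanoic acid.

3-bromo-2-chlorobutanoic acid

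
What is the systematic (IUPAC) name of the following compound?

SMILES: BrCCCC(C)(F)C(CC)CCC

1-bromo-5-ethyl-4-fluoro-4-methyloctane

The parent chain contains 8 carbons (octane).
Choose the numbering such that the substituent locant set {1,4,4,5} is lower than {4,5,5,8} at the first point of difference.
That gives a bromo group at C-1; an ethyl group at C-5; a fluoro group at C-4; a methyl group at C-4.
The substituents are ordered alphabetically, ignoring any di-/tri- multipliers.
Assembling the pieces gives 1-bromo-5-ethyl-4-fluoro-4-methyloctane.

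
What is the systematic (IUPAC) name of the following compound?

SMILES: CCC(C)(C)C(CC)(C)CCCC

4-ethyl-3,3,4-trimethyloctane

The longest continuous carbon chain has 8 atoms, so the parent hydride is octane.
Number the chain so that the substituent locant set {3,3,4,4} is lower than {5,5,6,6} at the first point of difference.
That gives an ethyl group at C-4; methyl groups at C-3 (×2) and C-4.
The substituents are ordered alphabetically, ignoring any di-/tri- multipliers.
Putting it together: 4-ethyl-3,3,4-trimethyloctane.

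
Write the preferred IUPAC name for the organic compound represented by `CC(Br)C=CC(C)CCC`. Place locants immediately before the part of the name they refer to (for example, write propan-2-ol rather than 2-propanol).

2-bromo-5-methyloct-3-ene

The longest carbon chain that includes the multiple bond has 8 carbons, so the parent hydride is octane.
A C=C double bond in the chain gives the infix -ene-.
Number the chain so that numbering from this end puts the double bond at C-3 rather than C-5.
With this numbering: the double bond between C-3 and C-4; a bromo group at C-2; a methyl group at C-5.
Substituent prefixes are cited in alphabetical order (multiplying prefixes like di-/tri- are ignored for ordering).
The name is 2-bromo-5-methyloct-3-ene.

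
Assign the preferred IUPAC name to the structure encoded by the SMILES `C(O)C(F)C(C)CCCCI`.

The longest carbon chain that includes the –OH group has 7 carbons, so the parent hydride is heptane.
The highest-priority functional group is an alcohol (–OH), so the name ends in -ol.
The numbering direction is chosen so that numbering from this end puts the hydroxyl group at C-1 rather than C-7.
This places the hydroxyl at C-1; a fluoro group at C-2; an iodo group at C-7; a methyl group at C-3.
The substituents are ordered alphabetically, ignoring any di-/tri- multipliers.
The name is 2-fluoro-7-iodo-3-methylheptan-1-ol.

2-fluoro-7-iodo-3-methylheptan-1-ol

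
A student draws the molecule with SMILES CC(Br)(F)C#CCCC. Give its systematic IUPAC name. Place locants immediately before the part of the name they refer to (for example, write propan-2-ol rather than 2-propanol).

The longest chain bearing the multiple bond is 7 carbons long (heptane).
There is one C≡C triple bond, indicated by the ending -yne.
Choose the numbering such that numbering from this end puts the triple bond at C-3 rather than C-4.
This places the triple bond between C-3 and C-4; a bromo group at C-2; a fluoro group at C-2.
The substituents are ordered alphabetically, ignoring any di-/tri- multipliers.
Assembling the pieces gives 2-bromo-2-fluorohept-3-yne.

2-bromo-2-fluorohept-3-yne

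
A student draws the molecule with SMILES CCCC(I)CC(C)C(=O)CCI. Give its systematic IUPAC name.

Counting along the main chain through the carbonyl gives 9 carbons: the parent is nonane.
The principal characteristic group is a ketone (C=O on an internal carbon), named with the suffix -one.
The numbering direction is chosen so that numbering from this end puts the carbonyl group at C-3 rather than C-7.
That gives the carbonyl at C-3; iodo groups at C-1 and C-6; a methyl group at C-4.
Substituent prefixes are cited in alphabetical order (multiplying prefixes like di-/tri- are ignored for ordering).
Assembling the pieces gives 1,6-diiodo-4-methylnonan-3-one.

1,6-diiodo-4-methylnonan-3-one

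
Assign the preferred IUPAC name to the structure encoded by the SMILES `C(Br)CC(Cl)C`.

The parent chain contains 4 carbons (butane).
The numbering direction is chosen so that the substituent locant set {1,3} is lower than {2,4} at the first point of difference.
With this numbering: a bromo group at C-1; a chloro group at C-3.
The substituents are ordered alphabetically, ignoring any di-/tri- multipliers.
The name is 1-bromo-3-chlorobutane.

1-bromo-3-chlorobutane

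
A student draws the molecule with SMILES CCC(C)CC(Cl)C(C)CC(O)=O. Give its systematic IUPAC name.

4-chloro-3,6-dimethyloctanoic acid

Counting along the main chain through the –COOH group gives 8 carbons: the parent is octane.
A carboxylic acid (terminal –COOH) is the principal characteristic group, giving the suffix -oic acid.
The numbering direction is chosen so that the carboxylic acid carbon is C-1 by definition.
That gives a chloro group at C-4; methyl groups at C-3 and C-6.
Substituent prefixes are cited in alphabetical order (multiplying prefixes like di-/tri- are ignored for ordering).
The name is 4-chloro-3,6-dimethyloctanoic acid.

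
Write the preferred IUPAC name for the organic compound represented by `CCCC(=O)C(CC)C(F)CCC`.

The longest chain bearing the carbonyl is 9 carbons long (nonane).
The highest-priority functional group is a ketone (C=O on an internal carbon), so the name ends in -one.
The numbering direction is chosen so that numbering from this end puts the carbonyl group at C-4 rather than C-6.
That gives the carbonyl at C-4; an ethyl group at C-5; a fluoro group at C-6.
Prefixes are listed alphabetically: ethyl, fluoro.
Assembling the pieces gives 5-ethyl-6-fluorononan-4-one.

5-ethyl-6-fluorononan-4-one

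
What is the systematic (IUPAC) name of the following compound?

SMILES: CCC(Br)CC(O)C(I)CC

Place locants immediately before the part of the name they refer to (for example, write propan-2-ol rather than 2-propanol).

6-bromo-3-iodooctan-4-ol

The longest carbon chain that includes the –OH group has 8 carbons, so the parent hydride is octane.
The highest-priority functional group is an alcohol (–OH), so the name ends in -ol.
Choose the numbering such that numbering from this end puts the hydroxyl group at C-4 rather than C-5.
With this numbering: the hydroxyl at C-4; a bromo group at C-6; an iodo group at C-3.
The substituents are ordered alphabetically, ignoring any di-/tri- multipliers.
The name is 6-bromo-3-iodooctan-4-ol.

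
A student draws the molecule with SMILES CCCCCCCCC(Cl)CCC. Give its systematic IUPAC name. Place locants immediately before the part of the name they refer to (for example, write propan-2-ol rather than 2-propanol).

The longest continuous carbon chain has 12 atoms, so the parent hydride is dodecane.
The numbering direction is chosen so that the substituent locant set {4} is lower than {9} at the first point of difference.
That gives a chloro group at C-4.
The name is 4-chlorododecane.

4-chlorododecane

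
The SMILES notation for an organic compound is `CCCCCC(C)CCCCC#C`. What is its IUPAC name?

The longest carbon chain that includes the multiple bond has 12 carbons, so the parent hydride is dodecane.
The chain contains a C≡C triple bond, so the unsaturation ending is -yne.
Choose the numbering such that numbering from this end puts the triple bond at C-1 rather than C-11.
That gives the triple bond between C-1 and C-2; a methyl group at C-7.
Putting it together: 7-methyldodec-1-yne.

7-methyldodec-1-yne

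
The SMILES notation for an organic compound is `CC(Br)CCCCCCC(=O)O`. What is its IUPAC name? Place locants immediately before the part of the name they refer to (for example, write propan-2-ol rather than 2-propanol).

8-bromononanoic acid

The longest chain bearing the –COOH group is 9 carbons long (nonane).
The principal characteristic group is a carboxylic acid (terminal –COOH), named with the suffix -oic acid.
Number the chain so that the carboxylic acid carbon is C-1 by definition.
With this numbering: a bromo group at C-8.
Assembling the pieces gives 8-bromononanoic acid.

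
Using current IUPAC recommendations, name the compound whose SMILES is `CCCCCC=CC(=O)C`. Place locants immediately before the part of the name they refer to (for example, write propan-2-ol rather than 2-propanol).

non-3-en-2-one

The longest chain bearing the carbonyl and the multiple bond is 9 carbons long (nonane).
The highest-priority functional group is a ketone (C=O on an internal carbon), so the name ends in -one.
A C=C double bond in the chain gives the infix -ene-.
Number the chain so that numbering from this end puts the carbonyl group at C-2 rather than C-8.
That gives the carbonyl at C-2; the double bond between C-3 and C-4.
Assembling the pieces gives non-3-en-2-one.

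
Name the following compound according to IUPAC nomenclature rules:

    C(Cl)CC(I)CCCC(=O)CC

9-chloro-7-iodononan-3-one

The longest chain bearing the carbonyl is 9 carbons long (nonane).
The highest-priority functional group is a ketone (C=O on an internal carbon), so the name ends in -one.
Choose the numbering such that numbering from this end puts the carbonyl group at C-3 rather than C-7.
With this numbering: the carbonyl at C-3; a chloro group at C-9; an iodo group at C-7.
The substituents are ordered alphabetically, ignoring any di-/tri- multipliers.
Putting it together: 9-chloro-7-iodononan-3-one.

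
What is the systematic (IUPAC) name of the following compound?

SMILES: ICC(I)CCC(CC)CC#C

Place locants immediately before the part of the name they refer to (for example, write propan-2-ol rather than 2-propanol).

4-ethyl-7,8-diiodooct-1-yne

The longest carbon chain that includes the multiple bond has 8 carbons, so the parent hydride is octane.
A C≡C triple bond in the chain gives the infix -yne-.
The numbering direction is chosen so that numbering from this end puts the triple bond at C-1 rather than C-7.
This places the triple bond between C-1 and C-2; an ethyl group at C-4; iodo groups at C-7 and C-8.
Substituent prefixes are cited in alphabetical order (multiplying prefixes like di-/tri- are ignored for ordering).
The name is 4-ethyl-7,8-diiodooct-1-yne.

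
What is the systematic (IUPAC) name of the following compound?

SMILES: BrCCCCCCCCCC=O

The longest carbon chain that includes the –CHO group has 10 carbons, so the parent hydride is decane.
An aldehyde (terminal –CHO) is the principal characteristic group, giving the suffix -al.
Choose the numbering such that the aldehyde carbon is C-1 by definition.
With this numbering: a bromo group at C-10.
The name is 10-bromodecanal.

10-bromodecanal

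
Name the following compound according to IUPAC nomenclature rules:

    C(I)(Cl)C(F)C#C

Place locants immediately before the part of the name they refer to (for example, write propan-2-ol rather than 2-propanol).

The longest carbon chain that includes the multiple bond has 4 carbons, so the parent hydride is butane.
The chain contains a C≡C triple bond, so the unsaturation ending is -yne.
Number the chain so that numbering from this end puts the triple bond at C-1 rather than C-3.
This places the triple bond between C-1 and C-2; a chloro group at C-4; a fluoro group at C-3; an iodo group at C-4.
The substituents are ordered alphabetically, ignoring any di-/tri- multipliers.
Assembling the pieces gives 4-chloro-3-fluoro-4-iodobut-1-yne.

4-chloro-3-fluoro-4-iodobut-1-yne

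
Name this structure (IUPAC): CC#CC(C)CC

4-methylhex-2-yne

Counting along the main chain through the multiple bond gives 6 carbons: the parent is hexane.
There is one C≡C triple bond, indicated by the ending -yne.
Choose the numbering such that numbering from this end puts the triple bond at C-2 rather than C-4.
That gives the triple bond between C-2 and C-3; a methyl group at C-4.
Putting it together: 4-methylhex-2-yne.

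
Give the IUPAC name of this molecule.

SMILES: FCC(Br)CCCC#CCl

6-bromo-1-chloro-7-fluorohept-1-yne

Counting along the main chain through the multiple bond gives 7 carbons: the parent is heptane.
The chain contains a C≡C triple bond, so the unsaturation ending is -yne.
Number the chain so that numbering from this end puts the triple bond at C-1 rather than C-6.
That gives the triple bond between C-1 and C-2; a bromo group at C-6; a chloro group at C-1; a fluoro group at C-7.
The substituents are ordered alphabetically, ignoring any di-/tri- multipliers.
Putting it together: 6-bromo-1-chloro-7-fluorohept-1-yne.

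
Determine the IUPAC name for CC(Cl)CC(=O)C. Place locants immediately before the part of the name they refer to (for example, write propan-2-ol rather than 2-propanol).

4-chloropentan-2-one

The longest chain bearing the carbonyl is 5 carbons long (pentane).
The principal characteristic group is a ketone (C=O on an internal carbon), named with the suffix -one.
Choose the numbering such that numbering from this end puts the carbonyl group at C-2 rather than C-4.
With this numbering: the carbonyl at C-2; a chloro group at C-4.
Putting it together: 4-chloropentan-2-one.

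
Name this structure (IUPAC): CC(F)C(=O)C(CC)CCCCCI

Counting along the main chain through the carbonyl gives 9 carbons: the parent is nonane.
A ketone (C=O on an internal carbon) is the principal characteristic group, giving the suffix -one.
Number the chain so that numbering from this end puts the carbonyl group at C-3 rather than C-7.
With this numbering: the carbonyl at C-3; an ethyl group at C-4; a fluoro group at C-2; an iodo group at C-9.
Substituent prefixes are cited in alphabetical order (multiplying prefixes like di-/tri- are ignored for ordering).
The name is 4-ethyl-2-fluoro-9-iodononan-3-one.

4-ethyl-2-fluoro-9-iodononan-3-one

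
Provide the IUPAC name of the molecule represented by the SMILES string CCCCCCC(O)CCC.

decan-4-ol

Counting along the main chain through the –OH group gives 10 carbons: the parent is decane.
The principal characteristic group is an alcohol (–OH), named with the suffix -ol.
The numbering direction is chosen so that numbering from this end puts the hydroxyl group at C-4 rather than C-7.
With this numbering: the hydroxyl at C-4.
Assembling the pieces gives decan-4-ol.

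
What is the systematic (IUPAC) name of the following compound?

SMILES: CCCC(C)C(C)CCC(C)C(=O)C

The longest carbon chain that includes the carbonyl has 10 carbons, so the parent hydride is decane.
The highest-priority functional group is a ketone (C=O on an internal carbon), so the name ends in -one.
The numbering direction is chosen so that numbering from this end puts the carbonyl group at C-2 rather than C-9.
With this numbering: the carbonyl at C-2; methyl groups at C-3 and C-6 and C-7.
Putting it together: 3,6,7-trimethyldecan-2-one.

3,6,7-trimethyldecan-2-one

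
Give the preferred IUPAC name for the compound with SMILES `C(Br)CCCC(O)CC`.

7-bromoheptan-3-ol

Counting along the main chain through the –OH group gives 7 carbons: the parent is heptane.
The principal characteristic group is an alcohol (–OH), named with the suffix -ol.
Number the chain so that numbering from this end puts the hydroxyl group at C-3 rather than C-5.
That gives the hydroxyl at C-3; a bromo group at C-7.
Putting it together: 7-bromoheptan-3-ol.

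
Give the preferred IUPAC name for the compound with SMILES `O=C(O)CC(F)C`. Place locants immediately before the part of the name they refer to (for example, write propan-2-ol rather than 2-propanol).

The longest chain bearing the –COOH group is 4 carbons long (butane).
The principal characteristic group is a carboxylic acid (terminal –COOH), named with the suffix -oic acid.
The numbering direction is chosen so that the carboxylic acid carbon is C-1 by definition.
That gives a fluoro group at C-3.
The name is 3-fluorobutanoic acid.

3-fluorobutanoic acid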